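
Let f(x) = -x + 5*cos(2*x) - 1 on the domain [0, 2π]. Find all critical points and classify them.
f'(x) = -10*sin(2*x) - 1

Solve f'(x) = 0 on [0, 2π]:
  f'(x) = 0 ⇔ sin(2*x) = -1/10, i.e. 2*x = arcsin(-1/10) + 2nπ or 2*x = π − arcsin(-1/10) + 2nπ; keep the solutions lying in [0, 2π].
  ⇒ x = asin(1/10)/2 + pi/2 ≈ 1.6209, pi - asin(1/10)/2 ≈ 3.0915, asin(1/10)/2 + 3*pi/2 ≈ 4.7625, -asin(1/10)/2 + 2*pi ≈ 6.2331

f''(x) = -20*cos(2*x)
Second-derivative test at each critical point:
  f''(1.6209) = 19.8997 > 0 → local minimum
  f''(3.0915) = -19.8997 < 0 → local maximum
  f''(4.7625) = 19.8997 > 0 → local minimum
  f''(6.2331) = -19.8997 < 0 → local maximum

Critical points: x = asin(1/10)/2 + pi/2 ≈ 1.6209 (local minimum); x = pi - asin(1/10)/2 ≈ 3.0915 (local maximum); x = asin(1/10)/2 + 3*pi/2 ≈ 4.7625 (local minimum); x = -asin(1/10)/2 + 2*pi ≈ 6.2331 (local maximum)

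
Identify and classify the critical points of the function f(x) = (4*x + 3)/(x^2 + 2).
f'(x) = 2*(-2*x^2 - 3*x + 4)/(x^4 + 4*x^2 + 4)

Solve f'(x) = 0:
  f'(x) = -2*(2*x^2 + 3*x - 4)/(x^2 + 2)^2; the denominator is positive wherever f is defined, so f'(x) = 0 ⇔ -4*x^2 - 6*x + 8 = 0.
  Factor: -4*x^2 - 6*x + 8 = -2*(2*x^2 + 3*x - 4); 2*x^2 + 3*x - 4 = 0 has no rational roots; quadratic formula: x = (-3 ± √41)/4.
  ⇒ x = -sqrt(41)/4 - 3/4 ≈ -2.3508, -3/4 + sqrt(41)/4 ≈ 0.8508

f''(x) = 2*(4*x^2*(4*x + 3) - 3*(4*x + 1)*(x^2 + 2))/(x^2 + 2)^3
Second-derivative test at each critical point:
  f''(-2.3508) = 0.2261 > 0 → local minimum
  f''(0.8508) = -1.7261 < 0 → local maximum

Critical points: x = -sqrt(41)/4 - 3/4 ≈ -2.3508 (local minimum); x = -3/4 + sqrt(41)/4 ≈ 0.8508 (local maximum)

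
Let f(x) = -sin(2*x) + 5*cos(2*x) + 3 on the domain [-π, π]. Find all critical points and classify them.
f'(x) = -10*sin(2*x) - 2*cos(2*x)

Solve f'(x) = 0 on [-π, π]:
  f'(x) = 0 ⇔ -cos(2*x) = 5*sin(2*x) ⇔ tan(2*x) = -1/5, i.e. 2*x = arctan(-1/5) + nπ; keep the solutions lying in [-π, π].
  ⇒ x = -pi/2 - atan(1/5)/2 ≈ -1.6695, -atan(1/5)/2 ≈ -0.0987, -atan(1/5)/2 + pi/2 ≈ 1.4721, pi - atan(1/5)/2 ≈ 3.0429

f''(x) = 4*sin(2*x) - 20*cos(2*x)
Second-derivative test at each critical point:
  f''(-1.6695) = 20.3961 > 0 → local minimum
  f''(-0.0987) = -20.3961 < 0 → local maximum
  f''(1.4721) = 20.3961 > 0 → local minimum
  f''(3.0429) = -20.3961 < 0 → local maximum

Critical points: x = -pi/2 - atan(1/5)/2 ≈ -1.6695 (local minimum); x = -atan(1/5)/2 ≈ -0.0987 (local maximum); x = -atan(1/5)/2 + pi/2 ≈ 1.4721 (local minimum); x = pi - atan(1/5)/2 ≈ 3.0429 (local maximum)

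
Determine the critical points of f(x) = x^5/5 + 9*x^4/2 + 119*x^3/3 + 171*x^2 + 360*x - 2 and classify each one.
f'(x) = x^4 + 18*x^3 + 119*x^2 + 342*x + 360

Solve f'(x) = 0:
  Factor: x^4 + 18*x^3 + 119*x^2 + 342*x + 360 = (x + 3)*(x + 4)*(x + 5)*(x + 6) = 0.
  ⇒ x = -6, -5, -4, -3

f''(x) = 4*x^3 + 54*x^2 + 238*x + 342
Second-derivative test at each critical point:
  f''(-6) = -6 < 0 → local maximum
  f''(-5) = 2 > 0 → local minimum
  f''(-4) = -2 < 0 → local maximum
  f''(-3) = 6 > 0 → local minimum

Critical points: x = -6 (local maximum); x = -5 (local minimum); x = -4 (local maximum); x = -3 (local minimum)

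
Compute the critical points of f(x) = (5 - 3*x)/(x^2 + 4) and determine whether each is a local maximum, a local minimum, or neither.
f'(x) = (3*x^2 - 10*x - 12)/(x^4 + 8*x^2 + 16)

Solve f'(x) = 0:
  f'(x) = (3*x^2 - 10*x - 12)/(x^2 + 4)^2; the denominator is positive wherever f is defined, so f'(x) = 0 ⇔ 3*x^2 - 10*x - 12 = 0.
  3*x^2 - 10*x - 12 = 0 has no rational roots; quadratic formula: x = (10 ± √244)/6.
  ⇒ x = 5/3 - sqrt(61)/3 ≈ -0.9367, 5/3 + sqrt(61)/3 ≈ 4.2701

f''(x) = 2*(4*x^2*(5 - 3*x) + (9*x - 5)*(x^2 + 4))/(x^2 + 4)^3
Second-derivative test at each critical point:
  f''(-0.9367) = -0.6566 < 0 → local maximum
  f''(4.2701) = 0.0316 > 0 → local minimum

Critical points: x = 5/3 - sqrt(61)/3 ≈ -0.9367 (local maximum); x = 5/3 + sqrt(61)/3 ≈ 4.2701 (local minimum)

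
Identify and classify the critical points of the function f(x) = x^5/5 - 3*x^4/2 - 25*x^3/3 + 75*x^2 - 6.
f'(x) = x*(x^3 - 6*x^2 - 25*x + 150)

Solve f'(x) = 0:
  Factor: x^4 - 6*x^3 - 25*x^2 + 150*x = x*(x - 6)*(x - 5)*(x + 5) = 0.
  ⇒ x = -5, 0, 5, 6

f''(x) = 4*x^3 - 18*x^2 - 50*x + 150
Second-derivative test at each critical point:
  f''(-5) = -550 < 0 → local maximum
  f''(0) = 150 > 0 → local minimum
  f''(5) = -50 < 0 → local maximum
  f''(6) = 66 > 0 → local minimum

Critical points: x = -5 (local maximum); x = 0 (local minimum); x = 5 (local maximum); x = 6 (local minimum)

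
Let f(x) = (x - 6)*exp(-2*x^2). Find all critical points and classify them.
f'(x) = (-4*x*(x - 6) + 1)*exp(-2*x^2)

Solve f'(x) = 0:
  f'(x) = (-4*x^2 + 24*x + 1)·exp(-2*x^2) and exp(-2*x^2) > 0 for every x, so f'(x) = 0 ⇔ -4*x^2 + 24*x + 1 = 0.
  4*x^2 - 24*x - 1 = 0 has no rational roots; quadratic formula: x = (24 ± √592)/8.
  ⇒ x = 3 - sqrt(37)/2 ≈ -0.0414, 3 + sqrt(37)/2 ≈ 6.0414

f''(x) = 4*(4*x^2*(x - 6) - 3*x + 6)*exp(-2*x^2)
Second-derivative test at each critical point:
  f''(-0.0414) = 24.2479 > 0 → local minimum
  f''(6.0414) = -4.832e-31 < 0 → local maximum

Critical points: x = 3 - sqrt(37)/2 ≈ -0.0414 (local minimum); x = 3 + sqrt(37)/2 ≈ 6.0414 (local maximum)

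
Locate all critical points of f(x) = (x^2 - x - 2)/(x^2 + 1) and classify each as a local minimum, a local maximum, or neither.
f'(x) = (x^2 + 6*x - 1)/(x^4 + 2*x^2 + 1)

Solve f'(x) = 0:
  f'(x) = (x^2 + 6*x - 1)/(x^2 + 1)^2; the denominator is positive wherever f is defined, so f'(x) = 0 ⇔ x^2 + 6*x - 1 = 0.
  x^2 + 6*x - 1 = 0 has no rational roots; quadratic formula: x = (-6 ± √40)/2.
  ⇒ x = -sqrt(10) - 3 ≈ -6.1623, -3 + sqrt(10) ≈ 0.1623

f''(x) = 2*(-x^3 - 9*x^2 + 3*x + 3)/(x^6 + 3*x^4 + 3*x^2 + 1)
Second-derivative test at each critical point:
  f''(-6.1623) = -0.0042 < 0 → local maximum
  f''(0.1623) = 6.0042 > 0 → local minimum

Critical points: x = -sqrt(10) - 3 ≈ -6.1623 (local maximum); x = -3 + sqrt(10) ≈ 0.1623 (local minimum)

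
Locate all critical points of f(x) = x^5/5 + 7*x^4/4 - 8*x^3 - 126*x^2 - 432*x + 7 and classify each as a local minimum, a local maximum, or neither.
f'(x) = x^4 + 7*x^3 - 24*x^2 - 252*x - 432

Solve f'(x) = 0:
  Factor: x^4 + 7*x^3 - 24*x^2 - 252*x - 432 = (x - 6)*(x + 3)*(x + 4)*(x + 6) = 0.
  ⇒ x = -6, -4, -3, 6

f''(x) = 4*x^3 + 21*x^2 - 48*x - 252
Second-derivative test at each critical point:
  f''(-6) = -72 < 0 → local maximum
  f''(-4) = 20 > 0 → local minimum
  f''(-3) = -27 < 0 → local maximum
  f''(6) = 1080 > 0 → local minimum

Critical points: x = -6 (local maximum); x = -4 (local minimum); x = -3 (local maximum); x = 6 (local minimum)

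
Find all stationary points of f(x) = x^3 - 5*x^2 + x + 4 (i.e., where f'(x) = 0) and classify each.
f'(x) = 3*x^2 - 10*x + 1

Solve f'(x) = 0:
  3*x^2 - 10*x + 1 = 0 has no rational roots; quadratic formula: x = (10 ± √88)/6.
  ⇒ x = 5/3 - sqrt(22)/3 ≈ 0.1032, sqrt(22)/3 + 5/3 ≈ 3.2301

f''(x) = 6*x - 10
Second-derivative test at each critical point:
  f''(0.1032) = -9.3808 < 0 → local maximum
  f''(3.2301) = 9.3808 > 0 → local minimum

Critical points: x = 5/3 - sqrt(22)/3 ≈ 0.1032 (local maximum); x = sqrt(22)/3 + 5/3 ≈ 3.2301 (local minimum)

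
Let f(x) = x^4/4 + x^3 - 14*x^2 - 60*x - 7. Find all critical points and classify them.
f'(x) = x^3 + 3*x^2 - 28*x - 60

Solve f'(x) = 0:
  Factor: x^3 + 3*x^2 - 28*x - 60 = (x - 5)*(x + 2)*(x + 6) = 0.
  ⇒ x = -6, -2, 5

f''(x) = 3*x^2 + 6*x - 28
Second-derivative test at each critical point:
  f''(-6) = 44 > 0 → local minimum
  f''(-2) = -28 < 0 → local maximum
  f''(5) = 77 > 0 → local minimum

Critical points: x = -6 (local minimum); x = -2 (local maximum); x = 5 (local minimum)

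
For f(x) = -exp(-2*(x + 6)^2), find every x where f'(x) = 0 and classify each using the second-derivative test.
f'(x) = 4*(x + 6)*exp(-2*(x + 6)^2)

Solve f'(x) = 0:
  f'(x) = (4*x + 24)·exp(-2*(x + 6)^2) and exp(-2*(x + 6)^2) > 0 for every x, so f'(x) = 0 ⇔ 4*x + 24 = 0.
  Factor: 4*x + 24 = 4*(x + 6) = 0.
  ⇒ x = -6

f''(x) = 4*(1 - 4*(x + 6)^2)*exp(-2*(x + 6)^2)
Second-derivative test at each critical point:
  f''(-6) = 4 > 0 → local minimum

Critical points: x = -6 (local minimum)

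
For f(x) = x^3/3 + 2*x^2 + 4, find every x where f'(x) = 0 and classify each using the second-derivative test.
f'(x) = x*(x + 4)

Solve f'(x) = 0:
  Factor: x^2 + 4*x = x*(x + 4) = 0.
  ⇒ x = -4, 0

f''(x) = 2*x + 4
Second-derivative test at each critical point:
  f''(-4) = -4 < 0 → local maximum
  f''(0) = 4 > 0 → local minimum

Critical points: x = -4 (local maximum); x = 0 (local minimum)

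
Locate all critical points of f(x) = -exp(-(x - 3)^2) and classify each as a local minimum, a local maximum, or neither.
f'(x) = 2*(x - 3)*exp(-(x - 3)^2)

Solve f'(x) = 0:
  f'(x) = (2*x - 6)·exp(-(x - 3)^2) and exp(-(x - 3)^2) > 0 for every x, so f'(x) = 0 ⇔ 2*x - 6 = 0.
  Factor: 2*x - 6 = 2*(x - 3) = 0.
  ⇒ x = 3

f''(x) = 2*(1 - 2*(x - 3)^2)*exp(-(x - 3)^2)
Second-derivative test at each critical point:
  f''(3) = 2 > 0 → local minimum

Critical points: x = 3 (local minimum)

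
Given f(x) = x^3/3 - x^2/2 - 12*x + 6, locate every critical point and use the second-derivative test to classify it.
f'(x) = x^2 - x - 12

Solve f'(x) = 0:
  Factor: x^2 - x - 12 = (x - 4)*(x + 3) = 0.
  ⇒ x = -3, 4

f''(x) = 2*x - 1
Second-derivative test at each critical point:
  f''(-3) = -7 < 0 → local maximum
  f''(4) = 7 > 0 → local minimum

Critical points: x = -3 (local maximum); x = 4 (local minimum)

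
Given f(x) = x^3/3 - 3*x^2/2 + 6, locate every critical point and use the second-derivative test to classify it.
f'(x) = x*(x - 3)

Solve f'(x) = 0:
  Factor: x^2 - 3*x = x*(x - 3) = 0.
  ⇒ x = 0, 3

f''(x) = 2*x - 3
Second-derivative test at each critical point:
  f''(0) = -3 < 0 → local maximum
  f''(3) = 3 > 0 → local minimum

Critical points: x = 0 (local maximum); x = 3 (local minimum)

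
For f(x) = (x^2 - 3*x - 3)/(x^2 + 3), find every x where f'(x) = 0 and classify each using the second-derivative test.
f'(x) = 3*(x^2 + 4*x - 3)/(x^4 + 6*x^2 + 9)

Solve f'(x) = 0:
  f'(x) = 3*(x^2 + 4*x - 3)/(x^2 + 3)^2; the denominator is positive wherever f is defined, so f'(x) = 0 ⇔ 3*x^2 + 12*x - 9 = 0.
  Factor: 3*x^2 + 12*x - 9 = 3*(x^2 + 4*x - 3); x^2 + 4*x - 3 = 0 has no rational roots; quadratic formula: x = (-4 ± √28)/2.
  ⇒ x = -sqrt(7) - 2 ≈ -4.6458, -2 + sqrt(7) ≈ 0.6458

f''(x) = 6*(-x^3 - 6*x^2 + 9*x + 6)/(x^6 + 9*x^4 + 27*x^2 + 27)
Second-derivative test at each critical point:
  f''(-4.6458) = -0.0263 < 0 → local maximum
  f''(0.6458) = 1.3596 > 0 → local minimum

Critical points: x = -sqrt(7) - 2 ≈ -4.6458 (local maximum); x = -2 + sqrt(7) ≈ 0.6458 (local minimum)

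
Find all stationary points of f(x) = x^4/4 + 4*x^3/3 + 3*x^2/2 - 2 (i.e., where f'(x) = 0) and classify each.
f'(x) = x*(x^2 + 4*x + 3)

Solve f'(x) = 0:
  Factor: x^3 + 4*x^2 + 3*x = x*(x + 1)*(x + 3) = 0.
  ⇒ x = -3, -1, 0

f''(x) = 3*x^2 + 8*x + 3
Second-derivative test at each critical point:
  f''(-3) = 6 > 0 → local minimum
  f''(-1) = -2 < 0 → local maximum
  f''(0) = 3 > 0 → local minimum

Critical points: x = -3 (local minimum); x = -1 (local maximum); x = 0 (local minimum)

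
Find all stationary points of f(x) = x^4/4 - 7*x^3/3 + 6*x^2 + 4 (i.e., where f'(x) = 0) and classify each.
f'(x) = x*(x^2 - 7*x + 12)

Solve f'(x) = 0:
  Factor: x^3 - 7*x^2 + 12*x = x*(x - 4)*(x - 3) = 0.
  ⇒ x = 0, 3, 4

f''(x) = 3*x^2 - 14*x + 12
Second-derivative test at each critical point:
  f''(0) = 12 > 0 → local minimum
  f''(3) = -3 < 0 → local maximum
  f''(4) = 4 > 0 → local minimum

Critical points: x = 0 (local minimum); x = 3 (local maximum); x = 4 (local minimum)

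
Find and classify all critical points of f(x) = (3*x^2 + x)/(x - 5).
f'(x) = (3*x^2 - 30*x - 5)/(x^2 - 10*x + 25)

Solve f'(x) = 0:
  f'(x) = (3*x^2 - 30*x - 5)/(x - 5)^2; the denominator is positive wherever f is defined, so f'(x) = 0 ⇔ 3*x^2 - 30*x - 5 = 0.
  3*x^2 - 30*x - 5 = 0 has no rational roots; quadratic formula: x = (30 ± √960)/6.
  ⇒ x = 5 - 4*sqrt(15)/3 ≈ -0.1640, 5 + 4*sqrt(15)/3 ≈ 10.1640

f''(x) = 160/(x^3 - 15*x^2 + 75*x - 125)
Second-derivative test at each critical point:
  f''(-0.1640) = -1.1619 < 0 → local maximum
  f''(10.1640) = 1.1619 > 0 → local minimum

Critical points: x = 5 - 4*sqrt(15)/3 ≈ -0.1640 (local maximum); x = 5 + 4*sqrt(15)/3 ≈ 10.1640 (local minimum)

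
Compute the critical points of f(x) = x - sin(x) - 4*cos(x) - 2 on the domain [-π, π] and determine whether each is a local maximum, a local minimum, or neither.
f'(x) = 4*sin(x) - cos(x) + 1

Solve f'(x) = 0 on [-π, π]:
  f'(x) = 0 ⇔ 4*sin(x) - cos(x) = -1. Write the left side as R·cos(x + φ) with R = √((-1)² + (-4)²) = sqrt(17), cos φ = -sqrt(17)/17, sin φ = -4*sqrt(17)/17; then cos(x + φ) = -sqrt(17)/17. Solve for x and keep the solutions lying in [-π, π].
  ⇒ x = -pi + atan(8/15) ≈ -2.6516, 0

f''(x) = sin(x) + 4*cos(x)
Second-derivative test at each critical point:
  f''(-2.6516) = -4 < 0 → local maximum
  f''(0) = 4 > 0 → local minimum

Critical points: x = -pi + atan(8/15) ≈ -2.6516 (local maximum); x = 0 (local minimum)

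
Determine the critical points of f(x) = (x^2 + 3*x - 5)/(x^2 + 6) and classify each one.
f'(x) = (-3*x^2 + 22*x + 18)/(x^4 + 12*x^2 + 36)

Solve f'(x) = 0:
  f'(x) = -(3*x^2 - 22*x - 18)/(x^2 + 6)^2; the denominator is positive wherever f is defined, so f'(x) = 0 ⇔ -3*x^2 + 22*x + 18 = 0.
  3*x^2 - 22*x - 18 = 0 has no rational roots; quadratic formula: x = (22 ± √700)/6.
  ⇒ x = 11/3 - 5*sqrt(7)/3 ≈ -0.7429, 11/3 + 5*sqrt(7)/3 ≈ 8.0763

f''(x) = 6*(x^3 - 11*x^2 - 18*x + 22)/(x^6 + 18*x^4 + 108*x^2 + 216)
Second-derivative test at each critical point:
  f''(-0.7429) = 0.6163 > 0 → local minimum
  f''(8.0763) = -0.0052 < 0 → local maximum

Critical points: x = 11/3 - 5*sqrt(7)/3 ≈ -0.7429 (local minimum); x = 11/3 + 5*sqrt(7)/3 ≈ 8.0763 (local maximum)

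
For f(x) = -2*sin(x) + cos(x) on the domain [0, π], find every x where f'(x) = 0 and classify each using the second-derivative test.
f'(x) = -sin(x) - 2*cos(x)

Solve f'(x) = 0 on [0, π]:
  f'(x) = 0 ⇔ -2*cos(x) = sin(x) ⇔ tan(x) = -2, i.e. x = arctan(-2) + nπ; keep the solutions lying in [0, π].
  ⇒ x = pi - atan(2) ≈ 2.0344

f''(x) = 2*sin(x) - cos(x)
Second-derivative test at each critical point:
  f''(2.0344) = 2.2361 > 0 → local minimum

Critical points: x = pi - atan(2) ≈ 2.0344 (local minimum)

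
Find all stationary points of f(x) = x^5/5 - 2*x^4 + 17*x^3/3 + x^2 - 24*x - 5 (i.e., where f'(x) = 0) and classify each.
f'(x) = x^4 - 8*x^3 + 17*x^2 + 2*x - 24

Solve f'(x) = 0:
  Factor: x^4 - 8*x^3 + 17*x^2 + 2*x - 24 = (x - 4)*(x - 3)*(x - 2)*(x + 1) = 0.
  ⇒ x = -1, 2, 3, 4

f''(x) = 4*x^3 - 24*x^2 + 34*x + 2
Second-derivative test at each critical point:
  f''(-1) = -60 < 0 → local maximum
  f''(2) = 6 > 0 → local minimum
  f''(3) = -4 < 0 → local maximum
  f''(4) = 10 > 0 → local minimum

Critical points: x = -1 (local maximum); x = 2 (local minimum); x = 3 (local maximum); x = 4 (local minimum)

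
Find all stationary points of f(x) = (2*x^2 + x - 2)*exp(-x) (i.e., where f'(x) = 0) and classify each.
f'(x) = (-2*x^2 + 3*x + 3)*exp(-x)

Solve f'(x) = 0:
  f'(x) = (-2*x^2 + 3*x + 3)·exp(-x) and exp(-x) > 0 for every x, so f'(x) = 0 ⇔ -2*x^2 + 3*x + 3 = 0.
  2*x^2 - 3*x - 3 = 0 has no rational roots; quadratic formula: x = (3 ± √33)/4.
  ⇒ x = 3/4 - sqrt(33)/4 ≈ -0.6861, 3/4 + sqrt(33)/4 ≈ 2.1861

f''(x) = x*(2*x - 7)*exp(-x)
Second-derivative test at each critical point:
  f''(-0.6861) = 11.4089 > 0 → local minimum
  f''(2.1861) = -0.6454 < 0 → local maximum

Critical points: x = 3/4 - sqrt(33)/4 ≈ -0.6861 (local minimum); x = 3/4 + sqrt(33)/4 ≈ 2.1861 (local maximum)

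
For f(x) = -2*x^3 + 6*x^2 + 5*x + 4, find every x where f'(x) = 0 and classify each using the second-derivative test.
f'(x) = -6*x^2 + 12*x + 5

Solve f'(x) = 0:
  6*x^2 - 12*x - 5 = 0 has no rational roots; quadratic formula: x = (12 ± √264)/12.
  ⇒ x = 1 - sqrt(66)/6 ≈ -0.3540, 1 + sqrt(66)/6 ≈ 2.3540

f''(x) = 12 - 12*x
Second-derivative test at each critical point:
  f''(-0.3540) = 16.2481 > 0 → local minimum
  f''(2.3540) = -16.2481 < 0 → local maximum

Critical points: x = 1 - sqrt(66)/6 ≈ -0.3540 (local minimum); x = 1 + sqrt(66)/6 ≈ 2.3540 (local maximum)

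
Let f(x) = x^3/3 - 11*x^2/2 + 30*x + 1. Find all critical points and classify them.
f'(x) = x^2 - 11*x + 30

Solve f'(x) = 0:
  Factor: x^2 - 11*x + 30 = (x - 6)*(x - 5) = 0.
  ⇒ x = 5, 6

f''(x) = 2*x - 11
Second-derivative test at each critical point:
  f''(5) = -1 < 0 → local maximum
  f''(6) = 1 > 0 → local minimum

Critical points: x = 5 (local maximum); x = 6 (local minimum)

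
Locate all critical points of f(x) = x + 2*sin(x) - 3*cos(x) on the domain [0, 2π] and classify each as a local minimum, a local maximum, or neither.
f'(x) = 3*sin(x) + 2*cos(x) + 1

Solve f'(x) = 0 on [0, 2π]:
  f'(x) = 0 ⇔ 3*sin(x) + 2*cos(x) = -1. Write the left side as R·cos(x + φ) with R = √(2² + (-3)²) = sqrt(13), cos φ = 2*sqrt(13)/13, sin φ = -3*sqrt(13)/13; then cos(x + φ) = -sqrt(13)/13. Solve for x and keep the solutions lying in [0, 2π].
  ⇒ x = atan((-3 + 4*sqrt(3))/(-6*sqrt(3) - 2)) + pi ≈ 2.8346, atan((-4*sqrt(3) - 3)/(-2 + 6*sqrt(3))) + 2*pi ≈ 5.4141

f''(x) = -2*sin(x) + 3*cos(x)
Second-derivative test at each critical point:
  f''(2.8346) = -3.4641 < 0 → local maximum
  f''(5.4141) = 3.4641 > 0 → local minimum

Critical points: x = atan((-3 + 4*sqrt(3))/(-6*sqrt(3) - 2)) + pi ≈ 2.8346 (local maximum); x = atan((-4*sqrt(3) - 3)/(-2 + 6*sqrt(3))) + 2*pi ≈ 5.4141 (local minimum)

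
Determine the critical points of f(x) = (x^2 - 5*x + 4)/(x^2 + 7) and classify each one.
f'(x) = (5*x^2 + 6*x - 35)/(x^4 + 14*x^2 + 49)

Solve f'(x) = 0:
  f'(x) = (5*x^2 + 6*x - 35)/(x^2 + 7)^2; the denominator is positive wherever f is defined, so f'(x) = 0 ⇔ 5*x^2 + 6*x - 35 = 0.
  5*x^2 + 6*x - 35 = 0 has no rational roots; quadratic formula: x = (-6 ± √736)/10.
  ⇒ x = -2*sqrt(46)/5 - 3/5 ≈ -3.3129, -3/5 + 2*sqrt(46)/5 ≈ 2.1129

f''(x) = 2*(-5*x^3 - 9*x^2 + 105*x + 21)/(x^6 + 21*x^4 + 147*x^2 + 343)
Second-derivative test at each critical point:
  f''(-3.3129) = -0.0840 < 0 → local maximum
  f''(2.1129) = 0.2064 > 0 → local minimum

Critical points: x = -2*sqrt(46)/5 - 3/5 ≈ -3.3129 (local maximum); x = -3/5 + 2*sqrt(46)/5 ≈ 2.1129 (local minimum)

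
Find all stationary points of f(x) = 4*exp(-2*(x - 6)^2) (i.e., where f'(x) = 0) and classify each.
f'(x) = 16*(6 - x)*exp(-2*(x - 6)^2)

Solve f'(x) = 0:
  f'(x) = (96 - 16*x)·exp(-2*(x - 6)^2) and exp(-2*(x - 6)^2) > 0 for every x, so f'(x) = 0 ⇔ 96 - 16*x = 0.
  Factor: 96 - 16*x = -16*(x - 6) = 0.
  ⇒ x = 6

f''(x) = 16*(4*(x - 6)^2 - 1)*exp(-2*(x - 6)^2)
Second-derivative test at each critical point:
  f''(6) = -16 < 0 → local maximum

Critical points: x = 6 (local maximum)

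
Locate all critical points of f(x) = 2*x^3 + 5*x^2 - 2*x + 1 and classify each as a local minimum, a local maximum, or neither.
f'(x) = 6*x^2 + 10*x - 2

Solve f'(x) = 0:
  Factor: 6*x^2 + 10*x - 2 = 2*(3*x^2 + 5*x - 1); 3*x^2 + 5*x - 1 = 0 has no rational roots; quadratic formula: x = (-5 ± √37)/6.
  ⇒ x = -sqrt(37)/6 - 5/6 ≈ -1.8471, -5/6 + sqrt(37)/6 ≈ 0.1805

f''(x) = 12*x + 10
Second-derivative test at each critical point:
  f''(-1.8471) = -12.1655 < 0 → local maximum
  f''(0.1805) = 12.1655 > 0 → local minimum

Critical points: x = -sqrt(37)/6 - 5/6 ≈ -1.8471 (local maximum); x = -5/6 + sqrt(37)/6 ≈ 0.1805 (local minimum)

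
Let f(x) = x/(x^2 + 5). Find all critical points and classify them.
f'(x) = (5 - x^2)/(x^4 + 10*x^2 + 25)

Solve f'(x) = 0:
  f'(x) = -(x^2 - 5)/(x^2 + 5)^2; the denominator is positive wherever f is defined, so f'(x) = 0 ⇔ 5 - x^2 = 0.
  x^2 - 5 = 0 has no rational roots; quadratic formula: x = (0 ± √20)/2.
  ⇒ x = -sqrt(5) ≈ -2.2361, sqrt(5) ≈ 2.2361

f''(x) = 2*x*(x^2 - 15)/(x^2 + 5)^3
Second-derivative test at each critical point:
  f''(-2.2361) = 0.0447 > 0 → local minimum
  f''(2.2361) = -0.0447 < 0 → local maximum

Critical points: x = -sqrt(5) ≈ -2.2361 (local minimum); x = sqrt(5) ≈ 2.2361 (local maximum)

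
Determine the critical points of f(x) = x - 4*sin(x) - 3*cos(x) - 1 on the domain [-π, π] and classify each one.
f'(x) = 3*sin(x) - 4*cos(x) + 1

Solve f'(x) = 0 on [-π, π]:
  f'(x) = 0 ⇔ 3*sin(x) - 4*cos(x) = -1. Write the left side as R·cos(x + φ) with R = √((-4)² + (-3)²) = 5, cos φ = -4/5, sin φ = -3/5; then cos(x + φ) = -1/5. Solve for x and keep the solutions lying in [-π, π].
  ⇒ x = -pi + atan((-8*sqrt(6) - 3)/(4 - 6*sqrt(6))) ≈ -2.0129, atan((-3 + 8*sqrt(6))/(4 + 6*sqrt(6))) ≈ 0.7259

f''(x) = 4*sin(x) + 3*cos(x)
Second-derivative test at each critical point:
  f''(-2.0129) = -4.8990 < 0 → local maximum
  f''(0.7259) = 4.8990 > 0 → local minimum

Critical points: x = -pi + atan((-8*sqrt(6) - 3)/(4 - 6*sqrt(6))) ≈ -2.0129 (local maximum); x = atan((-3 + 8*sqrt(6))/(4 + 6*sqrt(6))) ≈ 0.7259 (local minimum)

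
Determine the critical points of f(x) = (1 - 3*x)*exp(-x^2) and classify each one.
f'(x) = (2*x*(3*x - 1) - 3)*exp(-x^2)

Solve f'(x) = 0:
  f'(x) = (6*x^2 - 2*x - 3)·exp(-x^2) and exp(-x^2) > 0 for every x, so f'(x) = 0 ⇔ 6*x^2 - 2*x - 3 = 0.
  6*x^2 - 2*x - 3 = 0 has no rational roots; quadratic formula: x = (2 ± √76)/12.
  ⇒ x = 1/6 - sqrt(19)/6 ≈ -0.5598, 1/6 + sqrt(19)/6 ≈ 0.8931

f''(x) = 2*(2*x^2*(1 - 3*x) + 9*x - 1)*exp(-x^2)
Second-derivative test at each critical point:
  f''(-0.5598) = -6.3724 < 0 → local maximum
  f''(0.8931) = 3.9261 > 0 → local minimum

Critical points: x = 1/6 - sqrt(19)/6 ≈ -0.5598 (local maximum); x = 1/6 + sqrt(19)/6 ≈ 0.8931 (local minimum)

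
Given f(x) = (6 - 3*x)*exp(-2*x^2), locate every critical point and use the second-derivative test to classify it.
f'(x) = 3*(4*x*(x - 2) - 1)*exp(-2*x^2)

Solve f'(x) = 0:
  f'(x) = (12*x^2 - 24*x - 3)·exp(-2*x^2) and exp(-2*x^2) > 0 for every x, so f'(x) = 0 ⇔ 12*x^2 - 24*x - 3 = 0.
  Factor: 12*x^2 - 24*x - 3 = 3*(4*x^2 - 8*x - 1); 4*x^2 - 8*x - 1 = 0 has no rational roots; quadratic formula: x = (8 ± √80)/8.
  ⇒ x = 1 - sqrt(5)/2 ≈ -0.1180, 1 + sqrt(5)/2 ≈ 2.1180

f''(x) = 12*(4*x^2*(2 - x) + 3*x - 2)*exp(-2*x^2)
Second-derivative test at each critical point:
  f''(-0.1180) = -26.0955 < 0 → local maximum
  f''(2.1180) = 0.0034 > 0 → local minimum

Critical points: x = 1 - sqrt(5)/2 ≈ -0.1180 (local maximum); x = 1 + sqrt(5)/2 ≈ 2.1180 (local minimum)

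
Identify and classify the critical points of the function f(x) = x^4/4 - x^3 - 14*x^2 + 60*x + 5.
f'(x) = x^3 - 3*x^2 - 28*x + 60

Solve f'(x) = 0:
  Factor: x^3 - 3*x^2 - 28*x + 60 = (x - 6)*(x - 2)*(x + 5) = 0.
  ⇒ x = -5, 2, 6

f''(x) = 3*x^2 - 6*x - 28
Second-derivative test at each critical point:
  f''(-5) = 77 > 0 → local minimum
  f''(2) = -28 < 0 → local maximum
  f''(6) = 44 > 0 → local minimum

Critical points: x = -5 (local minimum); x = 2 (local maximum); x = 6 (local minimum)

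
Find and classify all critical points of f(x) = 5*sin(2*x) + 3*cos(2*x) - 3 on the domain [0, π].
f'(x) = -6*sin(2*x) + 10*cos(2*x)

Solve f'(x) = 0 on [0, π]:
  f'(x) = 0 ⇔ 5*cos(2*x) = 3*sin(2*x) ⇔ tan(2*x) = 5/3, i.e. 2*x = arctan(5/3) + nπ; keep the solutions lying in [0, π].
  ⇒ x = atan(5/3)/2 ≈ 0.5152, atan(5/3)/2 + pi/2 ≈ 2.0860

f''(x) = -20*sin(2*x) - 12*cos(2*x)
Second-derivative test at each critical point:
  f''(0.5152) = -23.3238 < 0 → local maximum
  f''(2.0860) = 23.3238 > 0 → local minimum

Critical points: x = atan(5/3)/2 ≈ 0.5152 (local maximum); x = atan(5/3)/2 + pi/2 ≈ 2.0860 (local minimum)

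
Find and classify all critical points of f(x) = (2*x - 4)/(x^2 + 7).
f'(x) = 2*(x^2 - 2*x*(x - 2) + 7)/(x^2 + 7)^2

Solve f'(x) = 0:
  f'(x) = -2*(x^2 - 4*x - 7)/(x^2 + 7)^2; the denominator is positive wherever f is defined, so f'(x) = 0 ⇔ -2*x^2 + 8*x + 14 = 0.
  Factor: -2*x^2 + 8*x + 14 = -2*(x^2 - 4*x - 7); x^2 - 4*x - 7 = 0 has no rational roots; quadratic formula: x = (4 ± √44)/2.
  ⇒ x = 2 - sqrt(11) ≈ -1.3166, 2 + sqrt(11) ≈ 5.3166

f''(x) = 4*(4*x^2*(x - 2) + (2 - 3*x)*(x^2 + 7))/(x^2 + 7)^3
Second-derivative test at each critical point:
  f''(-1.3166) = 0.1739 > 0 → local minimum
  f''(5.3166) = -0.0107 < 0 → local maximum

Critical points: x = 2 - sqrt(11) ≈ -1.3166 (local minimum); x = 2 + sqrt(11) ≈ 5.3166 (local maximum)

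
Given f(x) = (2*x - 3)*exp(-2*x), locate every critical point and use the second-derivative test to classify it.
f'(x) = 4*(2 - x)*exp(-2*x)

Solve f'(x) = 0:
  f'(x) = (8 - 4*x)·exp(-2*x) and exp(-2*x) > 0 for every x, so f'(x) = 0 ⇔ 8 - 4*x = 0.
  Factor: 8 - 4*x = -4*(x - 2) = 0.
  ⇒ x = 2

f''(x) = 4*(2*x - 5)*exp(-2*x)
Second-derivative test at each critical point:
  f''(2) = -0.0733 < 0 → local maximum

Critical points: x = 2 (local maximum)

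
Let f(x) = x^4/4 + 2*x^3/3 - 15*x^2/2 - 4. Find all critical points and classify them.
f'(x) = x*(x^2 + 2*x - 15)

Solve f'(x) = 0:
  Factor: x^3 + 2*x^2 - 15*x = x*(x - 3)*(x + 5) = 0.
  ⇒ x = -5, 0, 3

f''(x) = 3*x^2 + 4*x - 15
Second-derivative test at each critical point:
  f''(-5) = 40 > 0 → local minimum
  f''(0) = -15 < 0 → local maximum
  f''(3) = 24 > 0 → local minimum

Critical points: x = -5 (local minimum); x = 0 (local maximum); x = 3 (local minimum)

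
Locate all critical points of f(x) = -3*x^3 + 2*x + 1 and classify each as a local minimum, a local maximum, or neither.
f'(x) = 2 - 9*x^2

Solve f'(x) = 0:
  9*x^2 - 2 = 0 has no rational roots; quadratic formula: x = (0 ± √72)/18.
  ⇒ x = -sqrt(2)/3 ≈ -0.4714, sqrt(2)/3 ≈ 0.4714

f''(x) = -18*x
Second-derivative test at each critical point:
  f''(-0.4714) = 8.4853 > 0 → local minimum
  f''(0.4714) = -8.4853 < 0 → local maximum

Critical points: x = -sqrt(2)/3 ≈ -0.4714 (local minimum); x = sqrt(2)/3 ≈ 0.4714 (local maximum)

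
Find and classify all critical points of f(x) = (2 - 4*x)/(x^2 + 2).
f'(x) = 4*(x^2 - x - 2)/(x^4 + 4*x^2 + 4)

Solve f'(x) = 0:
  f'(x) = 4*(x - 2)*(x + 1)/(x^2 + 2)^2; the denominator is positive wherever f is defined, so f'(x) = 0 ⇔ 4*x^2 - 4*x - 8 = 0.
  Factor: 4*x^2 - 4*x - 8 = 4*(x - 2)*(x + 1) = 0.
  ⇒ x = -1, 2

f''(x) = 4*(4*x^2*(1 - 2*x) + (6*x - 1)*(x^2 + 2))/(x^2 + 2)^3
Second-derivative test at each critical point:
  f''(-1) = -4/3 < 0 → local maximum
  f''(2) = 1/3 > 0 → local minimum

Critical points: x = -1 (local maximum); x = 2 (local minimum)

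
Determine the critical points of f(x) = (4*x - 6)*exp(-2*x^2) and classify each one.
f'(x) = 4*(-2*x*(2*x - 3) + 1)*exp(-2*x^2)

Solve f'(x) = 0:
  f'(x) = (-16*x^2 + 24*x + 4)·exp(-2*x^2) and exp(-2*x^2) > 0 for every x, so f'(x) = 0 ⇔ -16*x^2 + 24*x + 4 = 0.
  Factor: -16*x^2 + 24*x + 4 = -4*(4*x^2 - 6*x - 1); 4*x^2 - 6*x - 1 = 0 has no rational roots; quadratic formula: x = (6 ± √52)/8.
  ⇒ x = 3/4 - sqrt(13)/4 ≈ -0.1514, 3/4 + sqrt(13)/4 ≈ 1.6514

f''(x) = 8*(4*x^2*(2*x - 3) - 6*x + 3)*exp(-2*x^2)
Second-derivative test at each critical point:
  f''(-0.1514) = 27.5521 > 0 → local minimum
  f''(1.6514) = -0.1234 < 0 → local maximum

Critical points: x = 3/4 - sqrt(13)/4 ≈ -0.1514 (local minimum); x = 3/4 + sqrt(13)/4 ≈ 1.6514 (local maximum)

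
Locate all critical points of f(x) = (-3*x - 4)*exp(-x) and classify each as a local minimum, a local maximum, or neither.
f'(x) = (3*x + 1)*exp(-x)

Solve f'(x) = 0:
  f'(x) = (3*x + 1)·exp(-x) and exp(-x) > 0 for every x, so f'(x) = 0 ⇔ 3*x + 1 = 0.
  3*x + 1 = 0.
  ⇒ x = -1/3

f''(x) = (2 - 3*x)*exp(-x)
Second-derivative test at each critical point:
  f''(-1/3) = 4.1868 > 0 → local minimum

Critical points: x = -1/3 (local minimum)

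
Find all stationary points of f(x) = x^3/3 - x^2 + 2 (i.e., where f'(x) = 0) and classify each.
f'(x) = x*(x - 2)

Solve f'(x) = 0:
  Factor: x^2 - 2*x = x*(x - 2) = 0.
  ⇒ x = 0, 2

f''(x) = 2*x - 2
Second-derivative test at each critical point:
  f''(0) = -2 < 0 → local maximum
  f''(2) = 2 > 0 → local minimum

Critical points: x = 0 (local maximum); x = 2 (local minimum)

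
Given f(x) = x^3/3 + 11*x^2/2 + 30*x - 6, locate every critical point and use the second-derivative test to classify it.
f'(x) = x^2 + 11*x + 30

Solve f'(x) = 0:
  Factor: x^2 + 11*x + 30 = (x + 5)*(x + 6) = 0.
  ⇒ x = -6, -5

f''(x) = 2*x + 11
Second-derivative test at each critical point:
  f''(-6) = -1 < 0 → local maximum
  f''(-5) = 1 > 0 → local minimum

Critical points: x = -6 (local maximum); x = -5 (local minimum)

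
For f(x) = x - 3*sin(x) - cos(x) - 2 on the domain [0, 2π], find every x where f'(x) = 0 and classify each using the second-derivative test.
f'(x) = sin(x) - 3*cos(x) + 1

Solve f'(x) = 0 on [0, 2π]:
  f'(x) = 0 ⇔ sin(x) - 3*cos(x) = -1. Write the left side as R·cos(x + φ) with R = √((-3)² + (-1)²) = sqrt(10), cos φ = -3*sqrt(10)/10, sin φ = -sqrt(10)/10; then cos(x + φ) = -sqrt(10)/10. Solve for x and keep the solutions lying in [0, 2π].
  ⇒ x = atan(4/3) ≈ 0.9273, 3*pi/2 ≈ 4.7124

f''(x) = 3*sin(x) + cos(x)
Second-derivative test at each critical point:
  f''(0.9273) = 3 > 0 → local minimum
  f''(4.7124) = -3 < 0 → local maximum

Critical points: x = atan(4/3) ≈ 0.9273 (local minimum); x = 3*pi/2 ≈ 4.7124 (local maximum)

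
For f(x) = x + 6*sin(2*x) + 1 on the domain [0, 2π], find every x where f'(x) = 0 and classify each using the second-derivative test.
f'(x) = 12*cos(2*x) + 1

Solve f'(x) = 0 on [0, 2π]:
  f'(x) = 0 ⇔ cos(2*x) = -1/12, i.e. 2*x = ±arccos(-1/12) + 2nπ; keep the solutions lying in [0, 2π].
  ⇒ x = acos(-1/12)/2 ≈ 0.8271, pi - acos(-1/12)/2 ≈ 2.3145, acos(-1/12)/2 + pi ≈ 3.9687, -acos(-1/12)/2 + 2*pi ≈ 5.4561

f''(x) = -24*sin(2*x)
Second-derivative test at each critical point:
  f''(0.8271) = -23.9165 < 0 → local maximum
  f''(2.3145) = 23.9165 > 0 → local minimum
  f''(3.9687) = -23.9165 < 0 → local maximum
  f''(5.4561) = 23.9165 > 0 → local minimum

Critical points: x = acos(-1/12)/2 ≈ 0.8271 (local maximum); x = pi - acos(-1/12)/2 ≈ 2.3145 (local minimum); x = acos(-1/12)/2 + pi ≈ 3.9687 (local maximum); x = -acos(-1/12)/2 + 2*pi ≈ 5.4561 (local minimum)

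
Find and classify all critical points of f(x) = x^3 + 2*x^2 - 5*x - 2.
f'(x) = 3*x^2 + 4*x - 5

Solve f'(x) = 0:
  3*x^2 + 4*x - 5 = 0 has no rational roots; quadratic formula: x = (-4 ± √76)/6.
  ⇒ x = -sqrt(19)/3 - 2/3 ≈ -2.1196, -2/3 + sqrt(19)/3 ≈ 0.7863

f''(x) = 6*x + 4
Second-derivative test at each critical point:
  f''(-2.1196) = -8.7178 < 0 → local maximum
  f''(0.7863) = 8.7178 > 0 → local minimum

Critical points: x = -sqrt(19)/3 - 2/3 ≈ -2.1196 (local maximum); x = -2/3 + sqrt(19)/3 ≈ 0.7863 (local minimum)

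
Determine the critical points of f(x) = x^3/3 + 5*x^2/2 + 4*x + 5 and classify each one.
f'(x) = x^2 + 5*x + 4

Solve f'(x) = 0:
  Factor: x^2 + 5*x + 4 = (x + 1)*(x + 4) = 0.
  ⇒ x = -4, -1

f''(x) = 2*x + 5
Second-derivative test at each critical point:
  f''(-4) = -3 < 0 → local maximum
  f''(-1) = 3 > 0 → local minimum

Critical points: x = -4 (local maximum); x = -1 (local minimum)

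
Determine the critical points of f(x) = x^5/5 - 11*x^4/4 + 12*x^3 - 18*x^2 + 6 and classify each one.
f'(x) = x*(x^3 - 11*x^2 + 36*x - 36)

Solve f'(x) = 0:
  Factor: x^4 - 11*x^3 + 36*x^2 - 36*x = x*(x - 6)*(x - 3)*(x - 2) = 0.
  ⇒ x = 0, 2, 3, 6

f''(x) = 4*x^3 - 33*x^2 + 72*x - 36
Second-derivative test at each critical point:
  f''(0) = -36 < 0 → local maximum
  f''(2) = 8 > 0 → local minimum
  f''(3) = -9 < 0 → local maximum
  f''(6) = 72 > 0 → local minimum

Critical points: x = 0 (local maximum); x = 2 (local minimum); x = 3 (local maximum); x = 6 (local minimum)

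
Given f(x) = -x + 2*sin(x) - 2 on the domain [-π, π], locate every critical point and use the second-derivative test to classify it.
f'(x) = 2*cos(x) - 1

Solve f'(x) = 0 on [-π, π]:
  f'(x) = 0 ⇔ cos(x) = 1/2, i.e. x = ±arccos(1/2) + 2nπ; keep the solutions lying in [-π, π].
  ⇒ x = -pi/3 ≈ -1.0472, pi/3 ≈ 1.0472

f''(x) = -2*sin(x)
Second-derivative test at each critical point:
  f''(-1.0472) = 1.7321 > 0 → local minimum
  f''(1.0472) = -1.7321 < 0 → local maximum

Critical points: x = -pi/3 ≈ -1.0472 (local minimum); x = pi/3 ≈ 1.0472 (local maximum)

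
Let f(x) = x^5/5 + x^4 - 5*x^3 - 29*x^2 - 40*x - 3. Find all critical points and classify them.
f'(x) = x^4 + 4*x^3 - 15*x^2 - 58*x - 40

Solve f'(x) = 0:
  Factor: x^4 + 4*x^3 - 15*x^2 - 58*x - 40 = (x - 4)*(x + 1)*(x + 2)*(x + 5) = 0.
  ⇒ x = -5, -2, -1, 4

f''(x) = 4*x^3 + 12*x^2 - 30*x - 58
Second-derivative test at each critical point:
  f''(-5) = -108 < 0 → local maximum
  f''(-2) = 18 > 0 → local minimum
  f''(-1) = -20 < 0 → local maximum
  f''(4) = 270 > 0 → local minimum

Critical points: x = -5 (local maximum); x = -2 (local minimum); x = -1 (local maximum); x = 4 (local minimum)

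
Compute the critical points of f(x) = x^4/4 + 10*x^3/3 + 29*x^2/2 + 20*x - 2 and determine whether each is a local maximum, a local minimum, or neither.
f'(x) = x^3 + 10*x^2 + 29*x + 20

Solve f'(x) = 0:
  Factor: x^3 + 10*x^2 + 29*x + 20 = (x + 1)*(x + 4)*(x + 5) = 0.
  ⇒ x = -5, -4, -1

f''(x) = 3*x^2 + 20*x + 29
Second-derivative test at each critical point:
  f''(-5) = 4 > 0 → local minimum
  f''(-4) = -3 < 0 → local maximum
  f''(-1) = 12 > 0 → local minimum

Critical points: x = -5 (local minimum); x = -4 (local maximum); x = -1 (local minimum)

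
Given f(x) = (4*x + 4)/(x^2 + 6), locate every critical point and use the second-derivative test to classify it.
f'(x) = 4*(x^2 - 2*x*(x + 1) + 6)/(x^2 + 6)^2

Solve f'(x) = 0:
  f'(x) = -4*(x^2 + 2*x - 6)/(x^2 + 6)^2; the denominator is positive wherever f is defined, so f'(x) = 0 ⇔ -4*x^2 - 8*x + 24 = 0.
  Factor: -4*x^2 - 8*x + 24 = -4*(x^2 + 2*x - 6); x^2 + 2*x - 6 = 0 has no rational roots; quadratic formula: x = (-2 ± √28)/2.
  ⇒ x = -sqrt(7) - 1 ≈ -3.6458, -1 + sqrt(7) ≈ 1.6458

f''(x) = 8*(4*x^2*(x + 1) - (3*x + 1)*(x^2 + 6))/(x^2 + 6)^3
Second-derivative test at each critical point:
  f''(-3.6458) = 0.0569 > 0 → local minimum
  f''(1.6458) = -0.2791 < 0 → local maximum

Critical points: x = -sqrt(7) - 1 ≈ -3.6458 (local minimum); x = -1 + sqrt(7) ≈ 1.6458 (local maximum)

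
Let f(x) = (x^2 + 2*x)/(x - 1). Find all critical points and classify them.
f'(x) = (x^2 - 2*x - 2)/(x^2 - 2*x + 1)

Solve f'(x) = 0:
  f'(x) = (x^2 - 2*x - 2)/(x - 1)^2; the denominator is positive wherever f is defined, so f'(x) = 0 ⇔ x^2 - 2*x - 2 = 0.
  x^2 - 2*x - 2 = 0 has no rational roots; quadratic formula: x = (2 ± √12)/2.
  ⇒ x = 1 - sqrt(3) ≈ -0.7321, 1 + sqrt(3) ≈ 2.7321

f''(x) = 6/(x^3 - 3*x^2 + 3*x - 1)
Second-derivative test at each critical point:
  f''(-0.7321) = -1.1547 < 0 → local maximum
  f''(2.7321) = 1.1547 > 0 → local minimum

Critical points: x = 1 - sqrt(3) ≈ -0.7321 (local maximum); x = 1 + sqrt(3) ≈ 2.7321 (local minimum)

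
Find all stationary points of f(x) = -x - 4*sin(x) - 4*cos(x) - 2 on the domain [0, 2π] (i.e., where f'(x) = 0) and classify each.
f'(x) = -4*sqrt(2)*cos(x + pi/4) - 1

Solve f'(x) = 0 on [0, 2π]:
  f'(x) = 0 ⇔ 4*sin(x) - 4*cos(x) = 1. Write the left side as R·cos(x + φ) with R = √((-4)² + (-4)²) = 4*sqrt(2), cos φ = -sqrt(2)/2, sin φ = -sqrt(2)/2; then cos(x + φ) = sqrt(2)/8. Solve for x and keep the solutions lying in [0, 2π].
  ⇒ x = atan((1 + sqrt(31))/(-1 + sqrt(31))) ≈ 0.9631, atan((1 - sqrt(31))/(-sqrt(31) - 1)) + pi ≈ 3.7493

f''(x) = 4*sqrt(2)*sin(x + pi/4)
Second-derivative test at each critical point:
  f''(0.9631) = 5.5678 > 0 → local minimum
  f''(3.7493) = -5.5678 < 0 → local maximum

Critical points: x = atan((1 + sqrt(31))/(-1 + sqrt(31))) ≈ 0.9631 (local minimum); x = atan((1 - sqrt(31))/(-sqrt(31) - 1)) + pi ≈ 3.7493 (local maximum)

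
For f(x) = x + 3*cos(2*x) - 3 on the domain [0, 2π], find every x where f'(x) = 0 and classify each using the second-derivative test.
f'(x) = 1 - 6*sin(2*x)

Solve f'(x) = 0 on [0, 2π]:
  f'(x) = 0 ⇔ sin(2*x) = 1/6, i.e. 2*x = arcsin(1/6) + 2nπ or 2*x = π − arcsin(1/6) + 2nπ; keep the solutions lying in [0, 2π].
  ⇒ x = asin(1/6)/2 ≈ 0.0837, -asin(1/6)/2 + pi/2 ≈ 1.4871, asin(1/6)/2 + pi ≈ 3.2253, -asin(1/6)/2 + 3*pi/2 ≈ 4.6287

f''(x) = -12*cos(2*x)
Second-derivative test at each critical point:
  f''(0.0837) = -11.8322 < 0 → local maximum
  f''(1.4871) = 11.8322 > 0 → local minimum
  f''(3.2253) = -11.8322 < 0 → local maximum
  f''(4.6287) = 11.8322 > 0 → local minimum

Critical points: x = asin(1/6)/2 ≈ 0.0837 (local maximum); x = -asin(1/6)/2 + pi/2 ≈ 1.4871 (local minimum); x = asin(1/6)/2 + pi ≈ 3.2253 (local maximum); x = -asin(1/6)/2 + 3*pi/2 ≈ 4.6287 (local minimum)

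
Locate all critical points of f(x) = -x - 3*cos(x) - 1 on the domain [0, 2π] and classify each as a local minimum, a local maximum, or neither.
f'(x) = 3*sin(x) - 1

Solve f'(x) = 0 on [0, 2π]:
  f'(x) = 0 ⇔ sin(x) = 1/3, i.e. x = arcsin(1/3) + 2nπ or x = π − arcsin(1/3) + 2nπ; keep the solutions lying in [0, 2π].
  ⇒ x = asin(1/3) ≈ 0.3398, pi - asin(1/3) ≈ 2.8018

f''(x) = 3*cos(x)
Second-derivative test at each critical point:
  f''(0.3398) = 2.8284 > 0 → local minimum
  f''(2.8018) = -2.8284 < 0 → local maximum

Critical points: x = asin(1/3) ≈ 0.3398 (local minimum); x = pi - asin(1/3) ≈ 2.8018 (local maximum)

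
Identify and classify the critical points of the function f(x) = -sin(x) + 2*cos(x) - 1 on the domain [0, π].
f'(x) = -2*sin(x) - cos(x)

Solve f'(x) = 0 on [0, π]:
  f'(x) = 0 ⇔ -cos(x) = 2*sin(x) ⇔ tan(x) = -1/2, i.e. x = arctan(-1/2) + nπ; keep the solutions lying in [0, π].
  ⇒ x = pi - atan(1/2) ≈ 2.6779

f''(x) = sin(x) - 2*cos(x)
Second-derivative test at each critical point:
  f''(2.6779) = 2.2361 > 0 → local minimum

Critical points: x = pi - atan(1/2) ≈ 2.6779 (local minimum)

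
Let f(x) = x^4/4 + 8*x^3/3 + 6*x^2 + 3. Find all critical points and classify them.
f'(x) = x*(x^2 + 8*x + 12)

Solve f'(x) = 0:
  Factor: x^3 + 8*x^2 + 12*x = x*(x + 2)*(x + 6) = 0.
  ⇒ x = -6, -2, 0

f''(x) = 3*x^2 + 16*x + 12
Second-derivative test at each critical point:
  f''(-6) = 24 > 0 → local minimum
  f''(-2) = -8 < 0 → local maximum
  f''(0) = 12 > 0 → local minimum

Critical points: x = -6 (local minimum); x = -2 (local maximum); x = 0 (local minimum)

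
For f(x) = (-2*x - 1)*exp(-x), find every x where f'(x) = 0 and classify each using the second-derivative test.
f'(x) = (2*x - 1)*exp(-x)

Solve f'(x) = 0:
  f'(x) = (2*x - 1)·exp(-x) and exp(-x) > 0 for every x, so f'(x) = 0 ⇔ 2*x - 1 = 0.
  2*x - 1 = 0.
  ⇒ x = 1/2

f''(x) = (3 - 2*x)*exp(-x)
Second-derivative test at each critical point:
  f''(1/2) = 1.2131 > 0 → local minimum

Critical points: x = 1/2 (local minimum)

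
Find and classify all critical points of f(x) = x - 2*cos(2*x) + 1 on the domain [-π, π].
f'(x) = 4*sin(2*x) + 1

Solve f'(x) = 0 on [-π, π]:
  f'(x) = 0 ⇔ sin(2*x) = -1/4, i.e. 2*x = arcsin(-1/4) + 2nπ or 2*x = π − arcsin(-1/4) + 2nπ; keep the solutions lying in [-π, π].
  ⇒ x = -pi/2 + asin(1/4)/2 ≈ -1.4445, -asin(1/4)/2 ≈ -0.1263, asin(1/4)/2 + pi/2 ≈ 1.6971, pi - asin(1/4)/2 ≈ 3.0153

f''(x) = 8*cos(2*x)
Second-derivative test at each critical point:
  f''(-1.4445) = -7.7460 < 0 → local maximum
  f''(-0.1263) = 7.7460 > 0 → local minimum
  f''(1.6971) = -7.7460 < 0 → local maximum
  f''(3.0153) = 7.7460 > 0 → local minimum

Critical points: x = -pi/2 + asin(1/4)/2 ≈ -1.4445 (local maximum); x = -asin(1/4)/2 ≈ -0.1263 (local minimum); x = asin(1/4)/2 + pi/2 ≈ 1.6971 (local maximum); x = pi - asin(1/4)/2 ≈ 3.0153 (local minimum)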